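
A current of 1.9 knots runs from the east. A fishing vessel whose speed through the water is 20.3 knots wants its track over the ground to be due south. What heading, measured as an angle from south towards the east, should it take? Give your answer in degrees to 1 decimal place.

5.4°

The current pushes perpendicular to the desired track; the heading must have a component into the current equal to 1.9 knots: 20.3 sin θ = 1.9.
sin θ = 0.0936, so θ = 5.371°.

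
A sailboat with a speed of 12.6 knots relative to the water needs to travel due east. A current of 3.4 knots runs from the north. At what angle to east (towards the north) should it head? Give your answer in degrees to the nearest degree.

The current pushes perpendicular to the desired track; the heading must have a component into the current equal to 3.4 knots: 12.6 sin θ = 3.4.
sin θ = 0.2698, so θ = 15.655°.

16°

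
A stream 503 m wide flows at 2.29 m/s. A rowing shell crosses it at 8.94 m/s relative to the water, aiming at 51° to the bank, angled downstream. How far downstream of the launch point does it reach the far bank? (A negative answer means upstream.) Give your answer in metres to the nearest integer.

Perpendicular speed = 6.948 m/s; crossing time = 503 / 6.948 = 72.398 s.
Net downstream speed = 7.916 m/s.
Drift = 7.916 × 72.398 = 573.113 m (downstream).

573 m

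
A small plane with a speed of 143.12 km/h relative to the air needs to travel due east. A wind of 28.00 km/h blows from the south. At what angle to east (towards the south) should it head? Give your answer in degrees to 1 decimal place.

The wind pushes perpendicular to the desired track; the heading must have a component into the wind equal to 28.00 km/h: 143.12 sin θ = 28.00.
sin θ = 0.1956, so θ = 11.282°.

11.3°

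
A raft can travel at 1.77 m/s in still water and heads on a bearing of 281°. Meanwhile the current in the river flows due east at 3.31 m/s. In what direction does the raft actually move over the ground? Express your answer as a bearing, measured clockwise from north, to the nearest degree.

Taking east as x and north as y: velocity relative to the water = (-1.737, 0.338) m/s; the water relative to ground = (3.310, 0.000) m/s.
Velocity relative to ground = (-1.737, 0.338) + (3.310, 0.000) = (1.573, 0.338) m/s.
Bearing = atan2(1.57, 0.34) = 77.88° clockwise from north.

078°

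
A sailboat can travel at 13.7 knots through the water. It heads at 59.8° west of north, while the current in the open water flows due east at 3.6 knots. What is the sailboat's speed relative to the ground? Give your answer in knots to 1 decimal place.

Taking east as x and north as y: velocity relative to the water = (-11.841, 6.891) knots; the water relative to ground = (3.600, 0.000) knots.
Velocity relative to ground = (-11.841, 6.891) + (3.600, 0.000) = (-8.241, 6.891) knots.
Speed = |(-8.241, 6.891)| = 10.742 knots.

10.7 knots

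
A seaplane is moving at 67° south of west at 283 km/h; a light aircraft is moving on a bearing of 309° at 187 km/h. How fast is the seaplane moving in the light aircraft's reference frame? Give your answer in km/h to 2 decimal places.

Taking east as x and north as y: seaplane velocity = (-110.577, -260.503) km/h; light aircraft velocity = (-145.326, 117.683) km/h.
Velocity of seaplane relative to light aircraft = (-110.577, -260.503) − (-145.326, 117.683) = (34.749, -378.186) km/h.
Magnitude = |(34.749, -378.186)| = 379.779 km/h.

379.78 km/h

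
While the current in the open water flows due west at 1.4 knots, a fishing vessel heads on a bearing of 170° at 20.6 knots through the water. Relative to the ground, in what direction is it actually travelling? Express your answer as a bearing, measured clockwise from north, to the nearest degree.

174°

Taking east as x and north as y: velocity relative to the water = (3.577, -20.287) knots; the water relative to ground = (-1.400, 0.000) knots.
Velocity relative to ground = (3.577, -20.287) + (-1.400, 0.000) = (2.177, -20.287) knots.
Bearing = atan2(2.18, -20.29) = 173.87° clockwise from north.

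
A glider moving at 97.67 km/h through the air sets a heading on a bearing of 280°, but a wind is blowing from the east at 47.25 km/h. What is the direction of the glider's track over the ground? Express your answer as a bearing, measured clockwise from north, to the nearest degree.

Taking east as x and north as y: velocity relative to the air = (-96.186, 16.960) km/h; the air relative to ground = (-47.250, 0.000) km/h.
Velocity relative to ground = (-96.186, 16.960) + (-47.250, 0.000) = (-143.436, 16.960) km/h.
Bearing = atan2(-143.44, 16.96) = 276.74° clockwise from north.

277°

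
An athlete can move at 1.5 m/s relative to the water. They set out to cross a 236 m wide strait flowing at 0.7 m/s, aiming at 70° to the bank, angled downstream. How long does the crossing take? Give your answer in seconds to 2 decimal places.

The component of the athlete's velocity perpendicular to the bank is 1.5 × sin 70° = 1.410 m/s.
Only the cross-stream component determines the crossing time; the current contributes nothing perpendicular to the bank.
Time = 236 / 1.410 = 167.431 s.

167.43 s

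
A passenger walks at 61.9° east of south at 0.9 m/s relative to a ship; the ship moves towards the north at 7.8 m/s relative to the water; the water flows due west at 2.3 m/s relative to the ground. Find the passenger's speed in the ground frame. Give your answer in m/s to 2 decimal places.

7.53 m/s

In east/north components (m/s): passenger relative to ship = (0.794, -0.424); ship relative to water = (0.000, 7.800); water relative to ground = (-2.300, 0.000).
Sum = (-1.506, 7.376) m/s.
Speed = |(-1.506, 7.376)| = 7.528 m/s.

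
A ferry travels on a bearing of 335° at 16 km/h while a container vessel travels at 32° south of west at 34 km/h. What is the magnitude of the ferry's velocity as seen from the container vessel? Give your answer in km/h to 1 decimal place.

39.3 km/h

Taking east as x and north as y: ferry velocity = (-6.762, 14.501) km/h; container vessel velocity = (-28.834, -18.017) km/h.
Velocity of ferry relative to container vessel = (-6.762, 14.501) − (-28.834, -18.017) = (22.072, 32.518) km/h.
Magnitude = |(22.072, 32.518)| = 39.301 km/h.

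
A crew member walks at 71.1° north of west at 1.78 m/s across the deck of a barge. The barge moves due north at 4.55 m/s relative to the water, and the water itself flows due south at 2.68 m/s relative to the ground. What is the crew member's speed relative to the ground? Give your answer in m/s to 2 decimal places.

3.60 m/s

In east/north components (m/s): crew member relative to barge = (-0.577, 1.684); barge relative to water = (0.000, 4.550); water relative to ground = (0.000, -2.680).
Sum = (-0.577, 3.554) m/s.
Speed = |(-0.577, 3.554)| = 3.600 m/s.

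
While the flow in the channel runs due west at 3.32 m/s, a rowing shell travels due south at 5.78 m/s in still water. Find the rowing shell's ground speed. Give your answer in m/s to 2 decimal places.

6.67 m/s

Taking east as x and north as y: velocity relative to the water = (0.000, -5.780) m/s; the water relative to ground = (-3.320, 0.000) m/s.
Velocity relative to ground = (0.000, -5.780) + (-3.320, 0.000) = (-3.320, -5.780) m/s.
Speed = |(-3.320, -5.780)| = 6.666 m/s.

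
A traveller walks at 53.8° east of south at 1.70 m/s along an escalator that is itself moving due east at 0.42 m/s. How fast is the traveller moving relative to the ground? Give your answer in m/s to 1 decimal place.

Taking east as x and north as y: escalator velocity = (0.420, 0.000) m/s; traveller velocity relative to escalator = (1.372, -1.004) m/s.
Velocity relative to ground = (0.420, 0.000) + (1.372, -1.004) = (1.792, -1.004) m/s.
Speed = |(1.792, -1.004)| = 2.054 m/s.

2.1 m/s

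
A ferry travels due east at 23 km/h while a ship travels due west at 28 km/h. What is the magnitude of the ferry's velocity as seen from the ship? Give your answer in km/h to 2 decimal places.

Taking east as x and north as y: ferry velocity = (23.000, 0.000) km/h; ship velocity = (-28.000, 0.000) km/h.
Velocity of ferry relative to ship = (23.000, 0.000) − (-28.000, 0.000) = (51.000, 0.000) km/h.
Magnitude = |(51.000, 0.000)| = 51.000 km/h.

51.00 km/h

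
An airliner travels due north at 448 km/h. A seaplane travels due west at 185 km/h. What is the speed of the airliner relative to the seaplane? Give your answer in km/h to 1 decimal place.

484.7 km/h

Taking east as x and north as y: airliner velocity = (0.000, 448.000) km/h; seaplane velocity = (-185.000, 0.000) km/h.
Velocity of airliner relative to seaplane = (0.000, 448.000) − (-185.000, 0.000) = (185.000, 448.000) km/h.
Magnitude = |(185.000, 448.000)| = 484.695 km/h.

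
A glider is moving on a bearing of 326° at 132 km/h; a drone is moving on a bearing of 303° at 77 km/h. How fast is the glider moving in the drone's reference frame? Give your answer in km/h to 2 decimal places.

68.12 km/h

Taking east as x and north as y: glider velocity = (-73.813, 109.433) km/h; drone velocity = (-64.578, 41.937) km/h.
Velocity of glider relative to drone = (-73.813, 109.433) − (-64.578, 41.937) = (-9.236, 67.496) km/h.
Magnitude = |(-9.236, 67.496)| = 68.125 km/h.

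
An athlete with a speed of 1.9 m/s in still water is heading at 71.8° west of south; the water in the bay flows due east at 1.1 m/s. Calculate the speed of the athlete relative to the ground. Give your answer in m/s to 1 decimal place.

0.9 m/s

Taking east as x and north as y: velocity relative to the water = (-1.805, -0.593) m/s; the water relative to ground = (1.100, 0.000) m/s.
Velocity relative to ground = (-1.805, -0.593) + (1.100, 0.000) = (-0.705, -0.593) m/s.
Speed = |(-0.705, -0.593)| = 0.921 m/s.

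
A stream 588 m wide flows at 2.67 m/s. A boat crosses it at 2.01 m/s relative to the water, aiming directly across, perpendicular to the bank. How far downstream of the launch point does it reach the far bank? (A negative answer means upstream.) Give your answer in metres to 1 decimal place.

Perpendicular speed = 2.010 m/s; crossing time = 588 / 2.010 = 292.537 s.
Net downstream speed = 2.670 m/s.
Drift = 2.670 × 292.537 = 781.075 m (downstream).

781.1 m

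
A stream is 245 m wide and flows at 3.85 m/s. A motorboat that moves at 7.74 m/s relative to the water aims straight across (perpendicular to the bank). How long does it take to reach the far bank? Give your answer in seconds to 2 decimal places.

The component of the motorboat's velocity perpendicular to the bank is 7.74 m/s.
The flow acts along the bank and has no component across it.
Time = 245 / 7.740 = 31.654 s.

31.65 s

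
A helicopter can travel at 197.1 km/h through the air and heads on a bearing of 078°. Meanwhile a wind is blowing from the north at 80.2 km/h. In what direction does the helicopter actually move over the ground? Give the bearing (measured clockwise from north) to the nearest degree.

Taking east as x and north as y: velocity relative to the air = (192.793, 40.979) km/h; the air relative to ground = (0.000, -80.200) km/h.
Velocity relative to ground = (192.793, 40.979) + (0.000, -80.200) = (192.793, -39.221) km/h.
Bearing = atan2(192.79, -39.22) = 101.50° clockwise from north.

101°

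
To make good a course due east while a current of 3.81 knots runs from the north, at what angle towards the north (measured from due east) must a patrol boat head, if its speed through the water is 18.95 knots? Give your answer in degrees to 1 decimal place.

11.6°

The current pushes perpendicular to the desired track; the heading must have a component into the current equal to 3.81 knots: 18.95 sin θ = 3.81.
sin θ = 0.2011, so θ = 11.599°.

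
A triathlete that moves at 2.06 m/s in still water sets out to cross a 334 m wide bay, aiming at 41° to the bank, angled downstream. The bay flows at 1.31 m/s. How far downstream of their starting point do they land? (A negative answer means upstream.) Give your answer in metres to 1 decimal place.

708.0 m

Perpendicular speed = 1.351 m/s; crossing time = 334 / 1.351 = 247.136 s.
Net downstream speed = 2.865 m/s.
Drift = 2.865 × 247.136 = 707.971 m (downstream).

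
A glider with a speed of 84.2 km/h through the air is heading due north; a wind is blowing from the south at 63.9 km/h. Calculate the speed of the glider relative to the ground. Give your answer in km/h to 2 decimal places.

148.10 km/h

Taking east as x and north as y: velocity relative to the air = (0.000, 84.200) km/h; the air relative to ground = (0.000, 63.900) km/h.
Velocity relative to ground = (0.000, 84.200) + (0.000, 63.900) = (0.000, 148.100) km/h.
Speed = |(0.000, 148.100)| = 148.100 km/h.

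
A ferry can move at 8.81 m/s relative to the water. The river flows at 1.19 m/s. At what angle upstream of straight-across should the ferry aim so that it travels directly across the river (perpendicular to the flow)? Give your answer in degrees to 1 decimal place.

7.8°

To cancel the current, the upstream component of the ferry's velocity must equal the flow: 8.81 sin θ = 1.19.
sin θ = 1.19 / 8.81 = 0.1351.
θ = arcsin(0.1351) = 7.763°.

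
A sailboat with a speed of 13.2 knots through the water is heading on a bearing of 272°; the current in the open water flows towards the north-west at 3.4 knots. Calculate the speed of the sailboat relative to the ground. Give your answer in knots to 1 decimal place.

Taking east as x and north as y: velocity relative to the water = (-13.192, 0.461) knots; the water relative to ground = (-2.404, 2.404) knots.
Velocity relative to ground = (-13.192, 0.461) + (-2.404, 2.404) = (-15.596, 2.865) knots.
Speed = |(-15.596, 2.865)| = 15.857 knots.

15.9 knots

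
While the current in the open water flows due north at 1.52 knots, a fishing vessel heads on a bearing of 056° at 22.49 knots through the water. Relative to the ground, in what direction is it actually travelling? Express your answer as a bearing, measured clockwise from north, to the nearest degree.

Taking east as x and north as y: velocity relative to the water = (18.645, 12.576) knots; the water relative to ground = (0.000, 1.520) knots.
Velocity relative to ground = (18.645, 12.576) + (0.000, 1.520) = (18.645, 14.096) knots.
Bearing = atan2(18.65, 14.10) = 52.91° clockwise from north.

053°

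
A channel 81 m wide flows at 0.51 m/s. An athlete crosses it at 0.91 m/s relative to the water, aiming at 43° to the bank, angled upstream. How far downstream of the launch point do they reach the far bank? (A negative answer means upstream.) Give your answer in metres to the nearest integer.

Perpendicular speed = 0.621 m/s; crossing time = 81 / 0.621 = 130.515 s.
Net downstream speed = -0.156 m/s.
Drift = -0.156 × 130.515 = -20.299 m (upstream).

-20 m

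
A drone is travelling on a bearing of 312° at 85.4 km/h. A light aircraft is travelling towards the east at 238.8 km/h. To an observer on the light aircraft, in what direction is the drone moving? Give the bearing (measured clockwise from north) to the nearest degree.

281°

Taking east as x and north as y: drone velocity = (-63.465, 57.144) km/h; light aircraft velocity = (238.800, 0.000) km/h.
Velocity of drone relative to light aircraft = (-63.465, 57.144) − (238.800, 0.000) = (-302.265, 57.144) km/h.
Bearing = atan2(-302.26, 57.14) = 280.71° clockwise from north.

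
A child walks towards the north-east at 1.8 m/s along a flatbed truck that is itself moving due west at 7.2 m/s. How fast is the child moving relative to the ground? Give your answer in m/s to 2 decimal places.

6.06 m/s

Taking east as x and north as y: flatbed truck velocity = (-7.200, 0.000) m/s; child velocity relative to flatbed truck = (1.273, 1.273) m/s.
Velocity relative to ground = (-7.200, 0.000) + (1.273, 1.273) = (-5.927, 1.273) m/s.
Speed = |(-5.927, 1.273)| = 6.062 m/s.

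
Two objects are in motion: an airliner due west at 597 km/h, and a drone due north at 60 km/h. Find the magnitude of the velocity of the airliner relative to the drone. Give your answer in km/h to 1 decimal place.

Taking east as x and north as y: airliner velocity = (-597.000, 0.000) km/h; drone velocity = (0.000, 60.000) km/h.
Velocity of airliner relative to drone = (-597.000, 0.000) − (0.000, 60.000) = (-597.000, -60.000) km/h.
Magnitude = |(-597.000, -60.000)| = 600.007 km/h.

600.0 km/h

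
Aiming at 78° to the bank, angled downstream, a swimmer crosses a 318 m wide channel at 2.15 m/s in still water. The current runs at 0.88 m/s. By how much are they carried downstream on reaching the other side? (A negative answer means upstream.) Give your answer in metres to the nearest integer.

201 m

Perpendicular speed = 2.103 m/s; crossing time = 318 / 2.103 = 151.211 s.
Net downstream speed = 1.327 m/s.
Drift = 1.327 × 151.211 = 200.659 m (downstream).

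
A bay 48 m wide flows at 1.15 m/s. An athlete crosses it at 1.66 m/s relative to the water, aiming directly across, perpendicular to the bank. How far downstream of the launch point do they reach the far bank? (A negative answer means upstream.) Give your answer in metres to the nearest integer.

Perpendicular speed = 1.660 m/s; crossing time = 48 / 1.660 = 28.916 s.
Net downstream speed = 1.150 m/s.
Drift = 1.150 × 28.916 = 33.253 m (downstream).

33 m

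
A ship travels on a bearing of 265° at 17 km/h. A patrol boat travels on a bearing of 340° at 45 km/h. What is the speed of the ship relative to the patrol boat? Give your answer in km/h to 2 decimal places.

43.80 km/h

Taking east as x and north as y: ship velocity = (-16.935, -1.482) km/h; patrol boat velocity = (-15.391, 42.286) km/h.
Velocity of ship relative to patrol boat = (-16.935, -1.482) − (-15.391, 42.286) = (-1.544, -43.768) km/h.
Magnitude = |(-1.544, -43.768)| = 43.795 km/h.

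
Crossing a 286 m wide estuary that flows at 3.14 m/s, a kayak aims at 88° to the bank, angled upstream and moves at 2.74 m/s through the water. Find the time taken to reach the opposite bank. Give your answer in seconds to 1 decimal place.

The component of the kayak's velocity perpendicular to the bank is 2.74 × sin 88° = 2.738 m/s.
The current is parallel to the bank, so it does not affect the crossing time.
Time = 286 / 2.738 = 104.443 s.

104.4 s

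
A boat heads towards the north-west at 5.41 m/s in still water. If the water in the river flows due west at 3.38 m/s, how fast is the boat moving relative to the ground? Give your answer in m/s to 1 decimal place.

Taking east as x and north as y: velocity relative to the water = (-3.825, 3.825) m/s; the water relative to ground = (-3.380, 0.000) m/s.
Velocity relative to ground = (-3.825, 3.825) + (-3.380, 0.000) = (-7.205, 3.825) m/s.
Speed = |(-7.205, 3.825)| = 8.158 m/s.

8.2 m/s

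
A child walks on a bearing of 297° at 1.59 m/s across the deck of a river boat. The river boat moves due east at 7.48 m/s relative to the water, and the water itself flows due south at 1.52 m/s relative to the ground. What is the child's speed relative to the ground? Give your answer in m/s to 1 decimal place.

6.1 m/s

In east/north components (m/s): child relative to river boat = (-1.417, 0.722); river boat relative to water = (7.480, 0.000); water relative to ground = (0.000, -1.520).
Sum = (6.063, -0.798) m/s.
Speed = |(6.063, -0.798)| = 6.116 m/s.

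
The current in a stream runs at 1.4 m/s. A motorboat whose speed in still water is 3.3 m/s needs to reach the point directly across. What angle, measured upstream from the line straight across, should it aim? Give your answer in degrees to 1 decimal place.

To cancel the current, the upstream component of the motorboat's velocity must equal the flow: 3.3 sin θ = 1.4.
sin θ = 1.4 / 3.3 = 0.4242.
θ = arcsin(0.4242) = 25.103°.

25.1°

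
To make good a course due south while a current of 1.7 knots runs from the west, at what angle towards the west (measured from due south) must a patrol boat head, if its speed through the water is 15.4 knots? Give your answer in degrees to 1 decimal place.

The current pushes perpendicular to the desired track; the heading must have a component into the current equal to 1.7 knots: 15.4 sin θ = 1.7.
sin θ = 0.1104, so θ = 6.338°.

6.3°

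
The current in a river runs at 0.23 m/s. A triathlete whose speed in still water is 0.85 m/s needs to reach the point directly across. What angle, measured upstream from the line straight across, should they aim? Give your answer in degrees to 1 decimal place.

15.7°

To cancel the current, the upstream component of the triathlete's velocity must equal the flow: 0.85 sin θ = 0.23.
sin θ = 0.23 / 0.85 = 0.2706.
θ = arcsin(0.2706) = 15.699°.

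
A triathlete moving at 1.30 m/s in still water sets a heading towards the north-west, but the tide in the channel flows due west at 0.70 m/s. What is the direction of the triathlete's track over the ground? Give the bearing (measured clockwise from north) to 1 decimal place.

299.6°

Taking east as x and north as y: velocity relative to the water = (-0.919, 0.919) m/s; the water relative to ground = (-0.700, 0.000) m/s.
Velocity relative to ground = (-0.919, 0.919) + (-0.700, 0.000) = (-1.619, 0.919) m/s.
Bearing = atan2(-1.62, 0.92) = 299.58° clockwise from north.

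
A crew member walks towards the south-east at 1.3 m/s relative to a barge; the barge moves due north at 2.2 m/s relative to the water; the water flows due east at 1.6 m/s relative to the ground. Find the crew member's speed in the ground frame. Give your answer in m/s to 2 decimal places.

2.83 m/s

In east/north components (m/s): crew member relative to barge = (0.919, -0.919); barge relative to water = (0.000, 2.200); water relative to ground = (1.600, 0.000).
Sum = (2.519, 1.281) m/s.
Speed = |(2.519, 1.281)| = 2.826 m/s.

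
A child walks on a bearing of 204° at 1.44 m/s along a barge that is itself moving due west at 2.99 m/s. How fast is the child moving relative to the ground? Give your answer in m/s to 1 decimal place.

3.8 m/s

Taking east as x and north as y: barge velocity = (-2.990, 0.000) m/s; child velocity relative to barge = (-0.586, -1.316) m/s.
Velocity relative to ground = (-2.990, 0.000) + (-0.586, -1.316) = (-3.576, -1.316) m/s.
Speed = |(-3.576, -1.316)| = 3.810 m/s.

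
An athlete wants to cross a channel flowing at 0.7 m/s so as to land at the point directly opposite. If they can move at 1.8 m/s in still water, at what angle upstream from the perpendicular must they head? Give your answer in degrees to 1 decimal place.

22.9°

To cancel the current, the upstream component of the athlete's velocity must equal the flow: 1.8 sin θ = 0.7.
sin θ = 0.7 / 1.8 = 0.3889.
θ = arcsin(0.3889) = 22.885°.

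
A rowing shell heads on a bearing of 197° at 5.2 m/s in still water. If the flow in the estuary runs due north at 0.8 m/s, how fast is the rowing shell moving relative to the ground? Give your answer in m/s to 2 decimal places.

4.44 m/s

Taking east as x and north as y: velocity relative to the water = (-1.520, -4.973) m/s; the water relative to ground = (0.000, 0.800) m/s.
Velocity relative to ground = (-1.520, -4.973) + (0.000, 0.800) = (-1.520, -4.173) m/s.
Speed = |(-1.520, -4.173)| = 4.441 m/s.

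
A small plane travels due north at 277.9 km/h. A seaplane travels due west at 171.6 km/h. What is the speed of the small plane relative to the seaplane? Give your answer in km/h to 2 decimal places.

Taking east as x and north as y: small plane velocity = (0.000, 277.900) km/h; seaplane velocity = (-171.600, 0.000) km/h.
Velocity of small plane relative to seaplane = (0.000, 277.900) − (-171.600, 0.000) = (171.600, 277.900) km/h.
Magnitude = |(171.600, 277.900)| = 326.611 km/h.

326.61 km/h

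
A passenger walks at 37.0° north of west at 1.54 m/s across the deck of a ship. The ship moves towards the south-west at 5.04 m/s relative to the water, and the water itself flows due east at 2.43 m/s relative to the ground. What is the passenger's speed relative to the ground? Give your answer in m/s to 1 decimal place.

3.5 m/s

In east/north components (m/s): passenger relative to ship = (-1.230, 0.927); ship relative to water = (-3.564, -3.564); water relative to ground = (2.430, 0.000).
Sum = (-2.364, -2.637) m/s.
Speed = |(-2.364, -2.637)| = 3.541 m/s.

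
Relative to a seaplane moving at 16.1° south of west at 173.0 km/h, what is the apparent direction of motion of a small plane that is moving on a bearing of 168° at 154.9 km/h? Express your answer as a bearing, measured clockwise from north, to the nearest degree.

Taking east as x and north as y: small plane velocity = (32.206, -151.515) km/h; seaplane velocity = (-166.215, -47.975) km/h.
Velocity of small plane relative to seaplane = (32.206, -151.515) − (-166.215, -47.975) = (198.420, -103.540) km/h.
Bearing = atan2(198.42, -103.54) = 117.56° clockwise from north.

118°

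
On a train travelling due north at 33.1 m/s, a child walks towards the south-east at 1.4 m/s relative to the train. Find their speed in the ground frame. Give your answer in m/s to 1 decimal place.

32.1 m/s

Taking east as x and north as y: train velocity = (0.000, 33.100) m/s; child velocity relative to train = (0.990, -0.990) m/s.
Velocity relative to ground = (0.000, 33.100) + (0.990, -0.990) = (0.990, 32.110) m/s.
Speed = |(0.990, 32.110)| = 32.125 m/s.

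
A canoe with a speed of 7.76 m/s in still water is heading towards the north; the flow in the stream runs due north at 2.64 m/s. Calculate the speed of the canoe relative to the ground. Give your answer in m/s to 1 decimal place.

Taking east as x and north as y: velocity relative to the water = (0.000, 7.760) m/s; the water relative to ground = (0.000, 2.640) m/s.
Velocity relative to ground = (0.000, 7.760) + (0.000, 2.640) = (0.000, 10.400) m/s.
Speed = |(0.000, 10.400)| = 10.400 m/s.

10.4 m/s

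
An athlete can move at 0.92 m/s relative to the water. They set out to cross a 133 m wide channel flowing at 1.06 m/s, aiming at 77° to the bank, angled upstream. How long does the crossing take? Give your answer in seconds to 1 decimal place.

The component of the athlete's velocity perpendicular to the bank is 0.92 × sin 77° = 0.896 m/s.
The flow acts along the bank and has no component across it.
Time = 133 / 0.896 = 148.368 s.

148.4 s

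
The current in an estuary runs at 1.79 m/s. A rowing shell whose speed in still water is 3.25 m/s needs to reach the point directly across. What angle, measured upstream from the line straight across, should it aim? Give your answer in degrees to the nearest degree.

To cancel the current, the upstream component of the rowing shell's velocity must equal the flow: 3.25 sin θ = 1.79.
sin θ = 1.79 / 3.25 = 0.5508.
θ = arcsin(0.5508) = 33.420°.

33°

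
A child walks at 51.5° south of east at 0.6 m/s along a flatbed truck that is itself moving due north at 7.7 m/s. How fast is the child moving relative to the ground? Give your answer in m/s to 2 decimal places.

Taking east as x and north as y: flatbed truck velocity = (0.000, 7.700) m/s; child velocity relative to flatbed truck = (0.374, -0.470) m/s.
Velocity relative to ground = (0.000, 7.700) + (0.374, -0.470) = (0.374, 7.230) m/s.
Speed = |(0.374, 7.230)| = 7.240 m/s.

7.24 m/s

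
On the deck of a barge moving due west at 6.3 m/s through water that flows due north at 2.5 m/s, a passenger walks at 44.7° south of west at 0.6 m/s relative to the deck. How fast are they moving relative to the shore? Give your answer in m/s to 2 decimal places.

In east/north components (m/s): passenger relative to barge = (-0.426, -0.422); barge relative to water = (-6.300, 0.000); water relative to ground = (0.000, 2.500).
Sum = (-6.726, 2.078) m/s.
Speed = |(-6.726, 2.078)| = 7.040 m/s.

7.04 m/s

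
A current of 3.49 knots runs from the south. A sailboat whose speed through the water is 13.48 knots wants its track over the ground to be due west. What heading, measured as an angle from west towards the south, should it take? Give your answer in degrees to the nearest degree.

The current pushes perpendicular to the desired track; the heading must have a component into the current equal to 3.49 knots: 13.48 sin θ = 3.49.
sin θ = 0.2589, so θ = 15.005°.

15°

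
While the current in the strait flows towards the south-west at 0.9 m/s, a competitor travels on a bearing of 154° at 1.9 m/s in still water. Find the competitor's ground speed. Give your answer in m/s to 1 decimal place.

Taking east as x and north as y: velocity relative to the water = (0.833, -1.708) m/s; the water relative to ground = (-0.636, -0.636) m/s.
Velocity relative to ground = (0.833, -1.708) + (-0.636, -0.636) = (0.197, -2.344) m/s.
Speed = |(0.197, -2.344)| = 2.352 m/s.

2.4 m/s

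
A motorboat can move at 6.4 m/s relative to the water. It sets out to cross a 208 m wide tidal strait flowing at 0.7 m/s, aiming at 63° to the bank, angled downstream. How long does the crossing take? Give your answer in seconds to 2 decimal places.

The component of the motorboat's velocity perpendicular to the bank is 6.4 × sin 63° = 5.702 m/s.
The flow acts along the bank and has no component across it.
Time = 208 / 5.702 = 36.476 s.

36.48 s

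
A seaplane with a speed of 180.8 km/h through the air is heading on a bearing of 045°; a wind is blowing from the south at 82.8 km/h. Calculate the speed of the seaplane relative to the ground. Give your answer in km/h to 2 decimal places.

Taking east as x and north as y: velocity relative to the air = (127.845, 127.845) km/h; the air relative to ground = (0.000, 82.800) km/h.
Velocity relative to ground = (127.845, 127.845) + (0.000, 82.800) = (127.845, 210.645) km/h.
Speed = |(127.845, 210.645)| = 246.405 km/h.

246.41 km/h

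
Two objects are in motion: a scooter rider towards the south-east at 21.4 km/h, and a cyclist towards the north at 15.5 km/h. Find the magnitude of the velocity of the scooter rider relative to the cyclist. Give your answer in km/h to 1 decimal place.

34.2 km/h

Taking east as x and north as y: scooter rider velocity = (15.132, -15.132) km/h; cyclist velocity = (0.000, 15.500) km/h.
Velocity of scooter rider relative to cyclist = (15.132, -15.132) − (0.000, 15.500) = (15.132, -30.632) km/h.
Magnitude = |(15.132, -30.632)| = 34.166 km/h.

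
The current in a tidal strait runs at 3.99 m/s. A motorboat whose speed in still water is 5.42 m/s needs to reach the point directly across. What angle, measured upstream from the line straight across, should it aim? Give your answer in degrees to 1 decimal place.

47.4°

To cancel the current, the upstream component of the motorboat's velocity must equal the flow: 5.42 sin θ = 3.99.
sin θ = 3.99 / 5.42 = 0.7362.
θ = arcsin(0.7362) = 47.406°.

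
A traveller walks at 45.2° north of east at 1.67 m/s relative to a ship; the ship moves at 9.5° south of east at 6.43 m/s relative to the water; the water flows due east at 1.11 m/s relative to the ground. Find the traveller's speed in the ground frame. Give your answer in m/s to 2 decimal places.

In east/north components (m/s): traveller relative to ship = (1.177, 1.185); ship relative to water = (6.342, -1.061); water relative to ground = (1.110, 0.000).
Sum = (8.629, 0.124) m/s.
Speed = |(8.629, 0.124)| = 8.629 m/s.

8.63 m/s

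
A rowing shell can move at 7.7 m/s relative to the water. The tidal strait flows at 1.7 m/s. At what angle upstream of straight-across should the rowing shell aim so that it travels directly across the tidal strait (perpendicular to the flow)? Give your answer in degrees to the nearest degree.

13°

To cancel the current, the upstream component of the rowing shell's velocity must equal the flow: 7.7 sin θ = 1.7.
sin θ = 1.7 / 7.7 = 0.2208.
θ = arcsin(0.2208) = 12.755°.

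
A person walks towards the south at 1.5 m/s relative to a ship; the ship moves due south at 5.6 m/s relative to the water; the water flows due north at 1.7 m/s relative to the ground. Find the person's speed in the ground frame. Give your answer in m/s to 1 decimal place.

In east/north components (m/s): person relative to ship = (0.000, -1.500); ship relative to water = (0.000, -5.600); water relative to ground = (0.000, 1.700).
Sum = (0.000, -5.400) m/s.
Speed = |(0.000, -5.400)| = 5.400 m/s.

5.4 m/s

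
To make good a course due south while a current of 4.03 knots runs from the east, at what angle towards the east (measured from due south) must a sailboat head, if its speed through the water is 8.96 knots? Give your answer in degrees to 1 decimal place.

26.7°

The current pushes perpendicular to the desired track; the heading must have a component into the current equal to 4.03 knots: 8.96 sin θ = 4.03.
sin θ = 0.4498, so θ = 26.729°.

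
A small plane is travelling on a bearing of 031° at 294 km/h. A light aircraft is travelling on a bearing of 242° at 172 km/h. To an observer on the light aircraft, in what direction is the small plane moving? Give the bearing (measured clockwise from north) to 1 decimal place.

042.3°

Taking east as x and north as y: small plane velocity = (151.421, 252.007) km/h; light aircraft velocity = (-151.867, -80.749) km/h.
Velocity of small plane relative to light aircraft = (151.421, 252.007) − (-151.867, -80.749) = (303.288, 332.756) km/h.
Bearing = atan2(303.29, 332.76) = 42.35° clockwise from north.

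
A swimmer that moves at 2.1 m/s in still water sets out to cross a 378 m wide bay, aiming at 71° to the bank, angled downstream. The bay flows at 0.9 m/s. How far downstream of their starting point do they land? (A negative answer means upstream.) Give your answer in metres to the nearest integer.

Perpendicular speed = 1.986 m/s; crossing time = 378 / 1.986 = 190.372 s.
Net downstream speed = 1.584 m/s.
Drift = 1.584 × 190.372 = 301.490 m (downstream).

301 m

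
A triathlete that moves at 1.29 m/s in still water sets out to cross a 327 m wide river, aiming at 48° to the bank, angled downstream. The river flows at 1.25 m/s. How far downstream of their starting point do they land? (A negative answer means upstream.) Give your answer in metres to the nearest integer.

721 m

Perpendicular speed = 0.959 m/s; crossing time = 327 / 0.959 = 341.102 s.
Net downstream speed = 2.113 m/s.
Drift = 2.113 × 341.102 = 720.810 m (downstream).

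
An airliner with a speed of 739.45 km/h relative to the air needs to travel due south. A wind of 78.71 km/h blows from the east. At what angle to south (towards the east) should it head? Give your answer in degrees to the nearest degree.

The wind pushes perpendicular to the desired track; the heading must have a component into the wind equal to 78.71 km/h: 739.45 sin θ = 78.71.
sin θ = 0.1064, so θ = 6.110°.

6°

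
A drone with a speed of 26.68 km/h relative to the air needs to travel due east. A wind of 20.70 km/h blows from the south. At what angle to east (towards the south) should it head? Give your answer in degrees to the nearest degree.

The wind pushes perpendicular to the desired track; the heading must have a component into the wind equal to 20.70 km/h: 26.68 sin θ = 20.70.
sin θ = 0.7759, so θ = 50.883°.

51°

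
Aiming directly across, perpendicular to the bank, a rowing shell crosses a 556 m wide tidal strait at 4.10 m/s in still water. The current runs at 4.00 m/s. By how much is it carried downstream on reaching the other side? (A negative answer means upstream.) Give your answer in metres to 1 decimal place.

542.4 m

Perpendicular speed = 4.100 m/s; crossing time = 556 / 4.100 = 135.610 s.
Net downstream speed = 4.000 m/s.
Drift = 4.000 × 135.610 = 542.439 m (downstream).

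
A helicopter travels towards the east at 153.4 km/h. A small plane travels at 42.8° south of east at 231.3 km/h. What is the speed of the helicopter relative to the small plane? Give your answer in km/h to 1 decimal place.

Taking east as x and north as y: helicopter velocity = (153.400, 0.000) km/h; small plane velocity = (169.712, -157.155) km/h.
Velocity of helicopter relative to small plane = (153.400, 0.000) − (169.712, -157.155) = (-16.312, 157.155) km/h.
Magnitude = |(-16.312, 157.155)| = 157.999 km/h.

158.0 km/h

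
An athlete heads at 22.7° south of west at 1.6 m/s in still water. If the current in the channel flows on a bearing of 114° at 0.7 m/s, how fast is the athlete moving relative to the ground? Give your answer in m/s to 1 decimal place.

Taking east as x and north as y: velocity relative to the water = (-1.476, -0.617) m/s; the water relative to ground = (0.639, -0.285) m/s.
Velocity relative to ground = (-1.476, -0.617) + (0.639, -0.285) = (-0.837, -0.902) m/s.
Speed = |(-0.837, -0.902)| = 1.230 m/s.

1.2 m/s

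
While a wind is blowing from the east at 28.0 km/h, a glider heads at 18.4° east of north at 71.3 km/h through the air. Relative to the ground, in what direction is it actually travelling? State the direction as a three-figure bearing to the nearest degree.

Taking east as x and north as y: velocity relative to the air = (22.506, 67.655) km/h; the air relative to ground = (-28.000, 0.000) km/h.
Velocity relative to ground = (22.506, 67.655) + (-28.000, 0.000) = (-5.494, 67.655) km/h.
Bearing = atan2(-5.49, 67.65) = 355.36° clockwise from north.

355°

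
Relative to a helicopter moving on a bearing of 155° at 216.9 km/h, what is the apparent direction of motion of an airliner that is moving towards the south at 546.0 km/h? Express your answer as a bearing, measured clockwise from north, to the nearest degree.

Taking east as x and north as y: airliner velocity = (0.000, -546.000) km/h; helicopter velocity = (91.666, -196.578) km/h.
Velocity of airliner relative to helicopter = (0.000, -546.000) − (91.666, -196.578) = (-91.666, -349.422) km/h.
Bearing = atan2(-91.67, -349.42) = 194.70° clockwise from north.

195°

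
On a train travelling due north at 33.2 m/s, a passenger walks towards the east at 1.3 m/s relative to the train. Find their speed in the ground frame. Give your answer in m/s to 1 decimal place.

33.2 m/s

Taking east as x and north as y: train velocity = (0.000, 33.200) m/s; passenger velocity relative to train = (1.300, 0.000) m/s.
Velocity relative to ground = (0.000, 33.200) + (1.300, 0.000) = (1.300, 33.200) m/s.
Speed = |(1.300, 33.200)| = 33.225 m/s.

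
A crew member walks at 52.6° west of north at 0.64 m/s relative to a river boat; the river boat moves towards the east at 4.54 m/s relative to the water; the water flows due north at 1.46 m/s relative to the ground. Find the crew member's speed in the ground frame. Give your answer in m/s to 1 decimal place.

4.4 m/s

In east/north components (m/s): crew member relative to river boat = (-0.508, 0.389); river boat relative to water = (4.540, 0.000); water relative to ground = (0.000, 1.460).
Sum = (4.032, 1.849) m/s.
Speed = |(4.032, 1.849)| = 4.435 m/s.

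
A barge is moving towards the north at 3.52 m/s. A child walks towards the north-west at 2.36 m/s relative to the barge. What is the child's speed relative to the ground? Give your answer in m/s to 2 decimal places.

Taking east as x and north as y: barge velocity = (0.000, 3.520) m/s; child velocity relative to barge = (-1.669, 1.669) m/s.
Velocity relative to ground = (0.000, 3.520) + (-1.669, 1.669) = (-1.669, 5.189) m/s.
Speed = |(-1.669, 5.189)| = 5.451 m/s.

5.45 m/s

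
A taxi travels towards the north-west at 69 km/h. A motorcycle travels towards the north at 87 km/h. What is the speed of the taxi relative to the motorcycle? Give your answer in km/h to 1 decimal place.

Taking east as x and north as y: taxi velocity = (-48.790, 48.790) km/h; motorcycle velocity = (0.000, 87.000) km/h.
Velocity of taxi relative to motorcycle = (-48.790, 48.790) − (0.000, 87.000) = (-48.790, -38.210) km/h.
Magnitude = |(-48.790, -38.210)| = 61.972 km/h.

62.0 km/h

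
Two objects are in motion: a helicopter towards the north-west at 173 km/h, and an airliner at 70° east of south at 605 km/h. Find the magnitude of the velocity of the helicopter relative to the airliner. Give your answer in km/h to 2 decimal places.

765.29 km/h

Taking east as x and north as y: helicopter velocity = (-122.329, 122.329) km/h; airliner velocity = (568.514, -206.922) km/h.
Velocity of helicopter relative to airliner = (-122.329, 122.329) − (568.514, -206.922) = (-690.844, 329.252) km/h.
Magnitude = |(-690.844, 329.252)| = 765.292 km/h.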